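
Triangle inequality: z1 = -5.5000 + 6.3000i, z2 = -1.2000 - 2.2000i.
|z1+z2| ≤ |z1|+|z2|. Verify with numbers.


|z1| = sqrt((-5.5)^2 + 6.3^2) = sqrt(69.94) = 8.3630
|z2| = sqrt((-1.2)^2 + (-2.2)^2) = sqrt(6.28) = 2.5060
z1+z2 = -6.7000 + 4.1000i
|z1+z2| = sqrt(61.7) = 7.8549
|z1|+|z2| = 8.3630 + 2.5060 = 10.8690

|z1+z2| = 7.8549 ≤ |z1|+|z2| = 10.8690 (verified)


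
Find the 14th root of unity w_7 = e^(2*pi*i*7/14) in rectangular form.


Angle = 360*7/14 = 180°
a = cos(180°) = -1.0000
b = sin(180°) = 0

-1.0000 + 0i


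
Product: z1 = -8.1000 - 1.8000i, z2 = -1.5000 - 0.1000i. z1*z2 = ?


Real = -8.1*(-1.5) - (-1.8)*(-0.1) = 12.15 - 0.18 = 11.97
Imag = -8.1*(-0.1) - (1.5)*(-1.8) = 0.81 + 2.7 = 3.51

11.9700 + 3.5100i


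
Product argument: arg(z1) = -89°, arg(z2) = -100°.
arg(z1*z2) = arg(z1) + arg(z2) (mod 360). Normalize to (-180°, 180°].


arg(z1*z2) = -89° - 100° = -189°
Normalized to (-180°, 180°]: 171°

171°


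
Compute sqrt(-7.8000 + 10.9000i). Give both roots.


|z| = sqrt(60.84+118.81) = 13.4034
sqrt((|z|+a)/2) = sqrt((13.4034+(-7.8))/2) = sqrt(2.8017) = 1.6738
sqrt((|z|-a)/2) = sqrt((13.4034-(-7.8))/2) = sqrt(10.6017) = 3.2560

±(1.6738 + 3.2560i) i.e. 1.6738 + 3.2560i and -1.6738 - 3.2560i


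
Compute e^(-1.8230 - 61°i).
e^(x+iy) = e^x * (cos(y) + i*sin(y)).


e^-1.8230 = 0.1615
cos(-61°) = 0.4848
sin(-61°) = -0.87462
Real = 0.1615*0.4848 = 0.0783
Imag = 0.1615*(-0.87462) = -0.1413

0.0783 - 0.1413i


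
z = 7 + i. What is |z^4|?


|z| = sqrt(49+1) = sqrt(50) = 7.0711
|z^4| = |z|^4 = (sqrt(50))^4 = 50^2 = 2500

|z^4| = 2500


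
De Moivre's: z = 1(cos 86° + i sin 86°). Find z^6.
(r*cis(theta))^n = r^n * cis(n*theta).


r^6 = 1^6 = 1
n*theta = 6*86° = 516° = 156° (mod 360)
a = 1*cos(156°) = -0.9135
b = 1*sin(156°) = 0.4067

1 cis(156°) = -0.9135 + 0.4067i


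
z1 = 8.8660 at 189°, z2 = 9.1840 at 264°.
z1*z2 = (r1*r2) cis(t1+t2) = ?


r = 8.8660 * 9.1840 = 81.4253
theta = 189° + 264° = 453° = 93° (mod 360)

81.4253 cis(93°)


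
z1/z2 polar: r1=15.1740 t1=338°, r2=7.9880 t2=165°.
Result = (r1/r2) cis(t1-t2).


r = 15.1740 / 7.9880 = 1.8996
theta = 338° - 165° = 173° = 173° (mod 360)

1.8996 cis(173°)


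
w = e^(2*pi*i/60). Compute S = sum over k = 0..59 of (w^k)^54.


The roots are w_k = w^k with w = e^(2*pi*i/60), and (w^k)^54 = (w^54)^k.
So S = 1 + u + u^2 + ... + u^(59) with u = w^54.
54 = 0*60 + 54, so 54 is not a multiple of 60: u = w^54 ≠ 1 (w is a primitive 60th root), while u^60 = (w^60)^54 = 1.
Geometric series: S = (1 - u^60)/(1 - u) = (1 - 1)/(1 - u) = 0

S = 0


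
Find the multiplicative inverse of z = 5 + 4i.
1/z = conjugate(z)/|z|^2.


|z|^2 = 25+16 = 41
1/z = (5 - 4i)/41

1/z = 0.1220 - 0.0976i


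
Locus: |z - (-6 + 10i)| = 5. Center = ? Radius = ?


|z - z0| = r is a circle with center z0 and radius r.
Center = (-6, 10), radius = 5

Circle with center (-6, 10) and radius 5


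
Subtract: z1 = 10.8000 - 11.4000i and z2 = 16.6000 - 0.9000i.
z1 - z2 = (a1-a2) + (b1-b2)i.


Real: 10.8 - 16.6 = -5.8
Imag: -11.4 + 0.9 = -10.5

-5.8000 - 10.5000i


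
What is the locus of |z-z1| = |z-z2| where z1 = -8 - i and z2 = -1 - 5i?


Equal distances means the locus is the perpendicular bisector of z1 and z2.
Midpoint = ((-8+(-1))/2, (-1+(-5))/2) = (-4.5000, -3.0000)

Perpendicular bisector through (-4.5000, -3.0000)


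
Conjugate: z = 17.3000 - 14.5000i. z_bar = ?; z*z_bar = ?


z_bar = 17.3000 + 14.5000i
z*z_bar = 17.3^2 + (-14.5)^2 = 299.29 + 210.25 = 509.54

z_bar = 17.3000 + 14.5000i, z*z_bar = 509.54


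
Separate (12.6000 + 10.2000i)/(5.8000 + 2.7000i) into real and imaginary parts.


Multiply by conjugate: (12.6000 + 10.2000i)(5.8000 - 2.7000i) / (5.8^2 + 2.7^2)
Numerator real = 12.6*5.8 + 10.2*2.7 = 100.62
Numerator imag = 10.2*5.8 - 12.6*2.7 = 25.14
Denominator = 40.93
Re(z) = 100.62/40.93 = 2.4583
Im(z) = 25.14/40.93 = 0.6142

Re(z) = 2.4583, Im(z) = 0.6142


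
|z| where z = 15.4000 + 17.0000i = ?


|z| = sqrt(15.4^2 + 17^2) = sqrt(237.16 + 289) = sqrt(526.16) = 22.9382

|z| = 22.9382


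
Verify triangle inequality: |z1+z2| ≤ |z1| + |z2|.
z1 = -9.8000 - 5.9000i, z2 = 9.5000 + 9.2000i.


|z1| = sqrt((-9.8)^2 + (-5.9)^2) = sqrt(130.85) = 11.4390
|z2| = sqrt(9.5^2 + 9.2^2) = sqrt(174.89) = 13.2246
z1+z2 = -0.3000 + 3.3000i
|z1+z2| = sqrt(10.98) = 3.3136
|z1|+|z2| = 11.4390 + 13.2246 = 24.6636

|z1+z2| = 3.3136 ≤ |z1|+|z2| = 24.6636 (verified)


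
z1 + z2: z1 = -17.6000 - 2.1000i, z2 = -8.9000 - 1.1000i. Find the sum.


Real: -17.6 - 8.9 = -26.5
Imag: -2.1 - 1.1 = -3.2

-26.5000 - 3.2000i


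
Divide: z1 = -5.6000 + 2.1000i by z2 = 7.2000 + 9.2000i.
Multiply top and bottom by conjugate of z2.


Conjugate of z2 = 7.2000 - 9.2000i
Numerator: (-5.6000 + 2.1000i)(7.2000 - 9.2000i) = -21.0000 + 66.6400i
Denominator: 7.2^2 + 9.2^2 = 136.48
Result = (-21.0000 + 66.6400i)/136.48

-0.1539 + 0.4883i


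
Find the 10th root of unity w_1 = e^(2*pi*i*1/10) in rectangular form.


Angle = 360*1/10 = 36°
a = cos(36°) = 0.8090
b = sin(36°) = 0.5878

0.8090 + 0.5878i


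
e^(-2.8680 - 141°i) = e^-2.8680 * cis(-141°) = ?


e^-2.8680 = 0.056812
cos(-141°) = -0.77715
sin(-141°) = -0.6293
Real = 0.056812*(-0.77715) = -0.0442
Imag = 0.056812*(-0.6293) = -0.0358

-0.0442 - 0.0358i


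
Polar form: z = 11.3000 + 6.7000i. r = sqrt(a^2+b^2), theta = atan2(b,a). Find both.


r = sqrt(127.69+44.89) = sqrt(172.58) = 13.1370
theta = atan2(6.7, 11.3) = 30.6646 degrees

r = 13.1370, theta = 30.6646 degrees


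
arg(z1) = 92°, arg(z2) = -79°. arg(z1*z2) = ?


arg(z1*z2) = 92° - 79° = 13°
Normalized to (-180°, 180°]: 13°

13°


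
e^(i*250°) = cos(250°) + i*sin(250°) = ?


cos(250°) = -0.3420
sin(250°) = -0.9397

e^(i*250°) = -0.3420 - 0.9397i


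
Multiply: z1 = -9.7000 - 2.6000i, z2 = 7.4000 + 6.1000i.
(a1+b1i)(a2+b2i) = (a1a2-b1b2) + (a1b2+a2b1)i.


Real = -9.7*7.4 - (-2.6)*6.1 = -71.78 - (-15.86) = -55.92
Imag = -9.7*6.1 + 7.4*(-2.6) = -59.17 - (19.24) = -78.41

-55.9200 - 78.4100i


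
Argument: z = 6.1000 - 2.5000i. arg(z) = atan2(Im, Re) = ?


Re = 6.1, Im = -2.5
arg = atan2(-2.5, 6.1) = -22.2856 degrees

arg(z) = -22.2856 degrees


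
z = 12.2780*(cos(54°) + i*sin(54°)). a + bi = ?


a = 12.2780*cos(54°) = 12.2780*0.587785 = 7.2168
b = 12.2780*sin(54°) = 12.2780*0.80902 = 9.9331

7.2168 + 9.9331i


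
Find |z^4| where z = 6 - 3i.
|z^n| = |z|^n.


|z| = sqrt(36+9) = sqrt(45) = 6.7082
|z^4| = |z|^4 = (sqrt(45))^4 = 45^2 = 2025

|z^4| = 2025


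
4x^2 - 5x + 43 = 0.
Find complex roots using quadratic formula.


disc = (-5)^2 - 4*4*43 = 25 - 688 = -663
sqrt(|disc|) = sqrt(663) = 25.7488
Real part = 5/(2*4) = 0.6250
Imag part = 25.7488/(2*4) = 3.2186

0.6250 ± 3.2186i


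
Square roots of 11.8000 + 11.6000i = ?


|z| = sqrt(139.24+134.56) = 16.5469
sqrt((|z|+a)/2) = sqrt((16.5469+11.8)/2) = sqrt(14.1735) = 3.7648
sqrt((|z|-a)/2) = sqrt((16.5469-11.8)/2) = sqrt(2.3735) = 1.5406

±(3.7648 + 1.5406i) i.e. 3.7648 + 1.5406i and -3.7648 - 1.5406i


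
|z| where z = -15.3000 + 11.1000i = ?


|z| = sqrt((-15.3)^2 + 11.1^2) = sqrt(234.09 + 123.21) = sqrt(357.3) = 18.9024

|z| = 18.9024


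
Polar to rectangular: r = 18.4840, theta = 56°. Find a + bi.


a = 18.4840*cos(56°) = 18.4840*0.55919 = 10.3361
b = 18.4840*sin(56°) = 18.4840*0.829038 = 15.3239

10.3361 + 15.3239i


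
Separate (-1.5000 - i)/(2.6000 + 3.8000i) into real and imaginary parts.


Multiply by conjugate: (-1.5000 - i)(2.6000 - 3.8000i) / (2.6^2 + 3.8^2)
Numerator real = -1.5*2.6 - (1)*3.8 = -7.7
Numerator imag = -1*2.6 - (-1.5)*3.8 = 3.1
Denominator = 21.2
Re(z) = -7.7/21.2 = -0.3632
Im(z) = 3.1/21.2 = 0.1462

Re(z) = -0.3632, Im(z) = 0.1462


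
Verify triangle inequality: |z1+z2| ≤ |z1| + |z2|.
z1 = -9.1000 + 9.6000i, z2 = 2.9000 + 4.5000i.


|z1| = sqrt((-9.1)^2 + 9.6^2) = sqrt(174.97) = 13.2276
|z2| = sqrt(2.9^2 + 4.5^2) = sqrt(28.66) = 5.3535
z1+z2 = -6.2000 + 14.1000i
|z1+z2| = sqrt(237.25) = 15.4029
|z1|+|z2| = 13.2276 + 5.3535 = 18.5811

|z1+z2| = 15.4029 ≤ |z1|+|z2| = 18.5811 (verified)


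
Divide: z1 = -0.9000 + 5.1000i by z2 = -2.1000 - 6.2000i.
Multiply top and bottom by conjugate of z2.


Conjugate of z2 = -2.1000 + 6.2000i
Numerator: (-0.9000 + 5.1000i)(-2.1000 + 6.2000i) = -29.7300 - 16.2900i
Denominator: (-2.1)^2 + (-6.2)^2 = 42.85
Result = (-29.7300 - 16.2900i)/42.85

-0.6938 - 0.3802i


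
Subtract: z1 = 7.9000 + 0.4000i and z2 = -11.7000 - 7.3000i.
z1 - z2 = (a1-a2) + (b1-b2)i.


Real: 7.9 + 11.7 = 19.6
Imag: 0.4 + 7.3 = 7.7

19.6000 + 7.7000i


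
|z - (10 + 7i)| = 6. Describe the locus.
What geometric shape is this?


|z - z0| = r is a circle with center z0 and radius r.
Center = (10, 7), radius = 6

Circle with center (10, 7) and radius 6


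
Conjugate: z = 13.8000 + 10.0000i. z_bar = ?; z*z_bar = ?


z_bar = 13.8000 - 10.0000i
z*z_bar = 13.8^2 + 10^2 = 190.44 + 100 = 290.44

z_bar = 13.8000 - 10.0000i, z*z_bar = 290.44


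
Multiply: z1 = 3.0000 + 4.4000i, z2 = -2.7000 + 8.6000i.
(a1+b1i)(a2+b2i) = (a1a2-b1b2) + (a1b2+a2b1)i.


Real = 3*(-2.7) - 4.4*8.6 = -8.1 - 37.84 = -45.94
Imag = 3*8.6 - (2.7)*4.4 = 25.8 - (11.88) = 13.92

-45.9400 + 13.9200i


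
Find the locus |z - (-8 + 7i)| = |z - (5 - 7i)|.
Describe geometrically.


Equal distances means the locus is the perpendicular bisector of z1 and z2.
Midpoint = ((-8+5)/2, (7+(-7))/2) = (-1.5000, 0)

Perpendicular bisector through (-1.5000, 0)


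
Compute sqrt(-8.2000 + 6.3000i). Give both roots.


|z| = sqrt(67.24+39.69) = 10.3407
sqrt((|z|+a)/2) = sqrt((10.3407+(-8.2))/2) = sqrt(1.0703) = 1.0346
sqrt((|z|-a)/2) = sqrt((10.3407-(-8.2))/2) = sqrt(9.2703) = 3.0447

±(1.0346 + 3.0447i) i.e. 1.0346 + 3.0447i and -1.0346 - 3.0447i


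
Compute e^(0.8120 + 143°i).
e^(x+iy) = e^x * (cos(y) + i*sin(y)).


e^0.8120 = 2.2524
cos(143°) = -0.79864
sin(143°) = 0.6018
Real = 2.2524*(-0.79864) = -1.7989
Imag = 2.2524*0.6018 = 1.3555

-1.7989 + 1.3555i


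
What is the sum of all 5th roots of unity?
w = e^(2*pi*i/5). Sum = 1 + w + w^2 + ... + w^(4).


The sum of all 5th roots of unity is 0.
Geometric series: (1 - w^5)/(1 - w) = (1-1)/(1-w) = 0 since w^5 = 1, w ≠ 1.
Alternatively: coefficient of z^4 in z^5 - 1 is 0.

0


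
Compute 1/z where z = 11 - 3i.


|z|^2 = 121+9 = 130
1/z = (11 + 3i)/130

1/z = 0.0846 + 0.0231i


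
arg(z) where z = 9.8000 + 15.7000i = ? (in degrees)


Re = 9.8, Im = 15.7
arg = atan2(15.7, 9.8) = 58.0274 degrees

arg(z) = 58.0274 degrees


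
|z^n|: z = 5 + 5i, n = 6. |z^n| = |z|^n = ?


|z| = sqrt(25+25) = sqrt(50) = 7.0711
|z^6| = |z|^6 = (sqrt(50))^6 = 50^3 = 125000

|z^6| = 125000


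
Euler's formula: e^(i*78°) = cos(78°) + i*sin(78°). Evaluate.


cos(78°) = 0.2079
sin(78°) = 0.9781

e^(i*78°) = 0.2079 + 0.9781i


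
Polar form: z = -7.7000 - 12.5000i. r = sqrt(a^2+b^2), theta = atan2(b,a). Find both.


r = sqrt(59.29+156.25) = sqrt(215.54) = 14.6813
theta = atan2(-12.5, -7.7) = -121.6331 degrees

r = 14.6813, theta = -121.6331 degrees


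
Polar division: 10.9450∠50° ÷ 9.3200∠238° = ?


r = 10.9450 / 9.3200 = 1.1744
theta = 50° - 238° = -188° = 172° (mod 360)

1.1744 cis(172°)


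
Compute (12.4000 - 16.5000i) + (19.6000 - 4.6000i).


Real: 12.4 + 19.6 = 32
Imag: -16.5 - 4.6 = -21.1

32.0000 - 21.1000i


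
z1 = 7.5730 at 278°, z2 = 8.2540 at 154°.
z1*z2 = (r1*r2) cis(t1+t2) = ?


r = 7.5730 * 8.2540 = 62.5075
theta = 278° + 154° = 432° = 72° (mod 360)

62.5075 cis(72°)


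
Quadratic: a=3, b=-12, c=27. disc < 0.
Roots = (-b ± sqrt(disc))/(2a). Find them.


disc = (-12)^2 - 4*3*27 = 144 - 324 = -180
sqrt(|disc|) = sqrt(180) = 13.4164
Real part = 12/(2*3) = 2.0000
Imag part = 13.4164/(2*3) = 2.2361

2.0000 ± 2.2361i


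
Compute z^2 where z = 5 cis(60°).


r^2 = 5^2 = 25
n*theta = 2*60° = 120° = 120° (mod 360)
a = 25*cos(120°) = -12.5000
b = 25*sin(120°) = 21.6506

25 cis(120°) = -12.5000 + 21.6506i


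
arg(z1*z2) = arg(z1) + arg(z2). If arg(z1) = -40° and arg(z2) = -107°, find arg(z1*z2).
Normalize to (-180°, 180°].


arg(z1*z2) = -40° - 107° = -147°
Normalized to (-180°, 180°]: -147°

-147°


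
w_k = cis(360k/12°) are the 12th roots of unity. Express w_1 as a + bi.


Angle = 360*1/12 = 30°
a = cos(30°) = 0.8660
b = sin(30°) = 0.5000

0.8660 + 0.5000i


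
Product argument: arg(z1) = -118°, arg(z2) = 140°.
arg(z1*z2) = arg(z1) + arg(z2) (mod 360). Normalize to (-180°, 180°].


arg(z1*z2) = -118° + 140° = 22°
Normalized to (-180°, 180°]: 22°

22°


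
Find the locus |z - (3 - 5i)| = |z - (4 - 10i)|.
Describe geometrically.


Equal distances means the locus is the perpendicular bisector of z1 and z2.
Midpoint = ((3+4)/2, (-5+(-10))/2) = (3.5000, -7.5000)

Perpendicular bisector through (3.5000, -7.5000)


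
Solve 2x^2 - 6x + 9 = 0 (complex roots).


disc = (-6)^2 - 4*2*9 = 36 - 72 = -36
sqrt(|disc|) = sqrt(36) = 6.0000
Real part = 6/(2*2) = 1.5000
Imag part = 6.0000/(2*2) = 1.5000

1.5000 ± 1.5000i


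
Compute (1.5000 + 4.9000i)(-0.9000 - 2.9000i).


Real = 1.5*(-0.9) - 4.9*(-2.9) = -1.35 - (-14.21) = 12.86
Imag = 1.5*(-2.9) - (0.9)*4.9 = -4.35 - (4.41) = -8.76

12.8600 - 8.7600i


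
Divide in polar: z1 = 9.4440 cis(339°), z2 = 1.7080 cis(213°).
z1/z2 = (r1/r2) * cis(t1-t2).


r = 9.4440 / 1.7080 = 5.5293
theta = 339° - 213° = 126° = 126° (mod 360)

5.5293 cis(126°)


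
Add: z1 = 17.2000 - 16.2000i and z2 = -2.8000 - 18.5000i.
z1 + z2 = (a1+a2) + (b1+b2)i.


Real: 17.2 - 2.8 = 14.4
Imag: -16.2 - 18.5 = -34.7

14.4000 - 34.7000i


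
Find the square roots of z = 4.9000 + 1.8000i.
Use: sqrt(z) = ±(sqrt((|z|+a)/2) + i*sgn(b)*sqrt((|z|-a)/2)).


|z| = sqrt(24.01+3.24) = 5.2202
sqrt((|z|+a)/2) = sqrt((5.2202+4.9)/2) = sqrt(5.0601) = 2.2495
sqrt((|z|-a)/2) = sqrt((5.2202-4.9)/2) = sqrt(0.1601) = 0.4001

±(2.2495 + 0.4001i) i.e. 2.2495 + 0.4001i and -2.2495 - 0.4001i


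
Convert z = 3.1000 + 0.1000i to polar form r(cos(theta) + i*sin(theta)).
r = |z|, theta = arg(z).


r = sqrt(9.61+0.01) = sqrt(9.62) = 3.1016
theta = atan2(0.1, 3.1) = 1.8476 degrees

r = 3.1016, theta = 1.8476 degrees


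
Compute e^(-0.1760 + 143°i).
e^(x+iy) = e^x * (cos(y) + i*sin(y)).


e^-0.1760 = 0.83862
cos(143°) = -0.79864
sin(143°) = 0.6018
Real = 0.83862*(-0.79864) = -0.6698
Imag = 0.83862*0.6018 = 0.5047

-0.6698 + 0.5047i


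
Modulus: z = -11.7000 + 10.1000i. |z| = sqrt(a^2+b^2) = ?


|z| = sqrt((-11.7)^2 + 10.1^2) = sqrt(136.89 + 102.01) = sqrt(238.9) = 15.4564

|z| = 15.4564


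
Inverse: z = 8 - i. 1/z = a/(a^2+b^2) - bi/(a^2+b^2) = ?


|z|^2 = 64+1 = 65
1/z = (8 + 1i)/65

1/z = 0.1231 + 0.0154i


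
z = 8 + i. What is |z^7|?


|z| = sqrt(64+1) = sqrt(65) = 8.0623
|z^7| = |z|^7 = (sqrt(65))^7 = 65^3 * sqrt(65) = 274625*sqrt(65)

|z^7| = 274625*sqrt(65) ≈ 2214097.5341


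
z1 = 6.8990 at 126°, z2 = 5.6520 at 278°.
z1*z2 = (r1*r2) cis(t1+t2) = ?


r = 6.8990 * 5.6520 = 38.9931
theta = 126° + 278° = 404° = 44° (mod 360)

38.9931 cis(44°)


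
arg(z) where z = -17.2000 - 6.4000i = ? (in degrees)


Re = -17.2, Im = -6.4
arg = atan2(-6.4, -17.2) = -159.5901 degrees

arg(z) = -159.5901 degrees


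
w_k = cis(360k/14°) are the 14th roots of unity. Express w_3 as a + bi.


Angle = 360*3/14 = 77.1429°
a = cos(77.1429°) = 0.2225
b = sin(77.1429°) = 0.9749

0.2225 + 0.9749i


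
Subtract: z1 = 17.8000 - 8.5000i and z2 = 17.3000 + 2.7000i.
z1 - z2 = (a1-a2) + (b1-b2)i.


Real: 17.8 - 17.3 = 0.5
Imag: -8.5 - 2.7 = -11.2

0.5000 - 11.2000i


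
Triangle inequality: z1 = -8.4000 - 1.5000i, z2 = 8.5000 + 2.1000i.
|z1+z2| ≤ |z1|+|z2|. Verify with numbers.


|z1| = sqrt((-8.4)^2 + (-1.5)^2) = sqrt(72.81) = 8.5329
|z2| = sqrt(8.5^2 + 2.1^2) = sqrt(76.66) = 8.7556
z1+z2 = 0.1000 + 0.6000i
|z1+z2| = sqrt(0.37) = 0.6083
|z1|+|z2| = 8.5329 + 8.7556 = 17.2885

|z1+z2| = 0.6083 ≤ |z1|+|z2| = 17.2885 (verified)


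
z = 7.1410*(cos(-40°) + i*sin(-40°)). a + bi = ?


a = 7.1410*cos(-40°) = 7.1410*0.76604 = 5.4703
b = 7.1410*sin(-40°) = 7.1410*(-0.642788) = -4.5901

5.4703 - 4.5901i


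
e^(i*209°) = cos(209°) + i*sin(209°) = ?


cos(209°) = -0.8746
sin(209°) = -0.4848

e^(i*209°) = -0.8746 - 0.4848i


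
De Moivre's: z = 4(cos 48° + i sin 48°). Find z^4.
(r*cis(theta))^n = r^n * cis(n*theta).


r^4 = 4^4 = 256
n*theta = 4*48° = 192° = 192° (mod 360)
a = 256*cos(192°) = -250.4058
b = 256*sin(192°) = -53.2254

256 cis(192°) = -250.4058 - 53.2254i


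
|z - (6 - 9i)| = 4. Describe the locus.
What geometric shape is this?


|z - z0| = r is a circle with center z0 and radius r.
Center = (6, -9), radius = 4

Circle with center (6, -9) and radius 4


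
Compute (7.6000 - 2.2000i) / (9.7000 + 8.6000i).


Conjugate of z2 = 9.7000 - 8.6000i
Numerator: (7.6000 - 2.2000i)(9.7000 - 8.6000i) = 54.8000 - 86.7000i
Denominator: 9.7^2 + 8.6^2 = 168.05
Result = (54.8000 - 86.7000i)/168.05

0.3261 - 0.5159i


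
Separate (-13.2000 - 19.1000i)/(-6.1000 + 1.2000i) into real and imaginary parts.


Multiply by conjugate: (-13.2000 - 19.1000i)(-6.1000 - 1.2000i) / ((-6.1)^2 + 1.2^2)
Numerator real = -13.2*(-6.1) - (19.1)*1.2 = 57.6
Numerator imag = -19.1*(-6.1) - (-13.2)*1.2 = 132.35
Denominator = 38.65
Re(z) = 57.6/38.65 = 1.4903
Im(z) = 132.35/38.65 = 3.4243

Re(z) = 1.4903, Im(z) = 3.4243


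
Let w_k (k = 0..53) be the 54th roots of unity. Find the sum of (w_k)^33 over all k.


The roots are w_k = w^k with w = e^(2*pi*i/54), and (w^k)^33 = (w^33)^k.
So S = 1 + u + u^2 + ... + u^(53) with u = w^33.
33 = 0*54 + 33, so 33 is not a multiple of 54: u = w^33 ≠ 1 (w is a primitive 54th root), while u^54 = (w^54)^33 = 1.
Geometric series: S = (1 - u^54)/(1 - u) = (1 - 1)/(1 - u) = 0

S = 0


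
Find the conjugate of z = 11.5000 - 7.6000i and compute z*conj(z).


z_bar = 11.5000 + 7.6000i
z*z_bar = 11.5^2 + (-7.6)^2 = 132.25 + 57.76 = 190.01

z_bar = 11.5000 + 7.6000i, z*z_bar = 190.01


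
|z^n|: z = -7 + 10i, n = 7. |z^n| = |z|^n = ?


|z| = sqrt(49+100) = sqrt(149) = 12.2066
|z^7| = |z|^7 = (sqrt(149))^7 = 149^3 * sqrt(149) = 3307949*sqrt(149)

|z^7| = 3307949*sqrt(149) ≈ 40378663.4425


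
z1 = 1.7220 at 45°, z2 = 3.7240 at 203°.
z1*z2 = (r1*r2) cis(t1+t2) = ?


r = 1.7220 * 3.7240 = 6.4127
theta = 45° + 203° = 248° = 248° (mod 360)

6.4127 cis(248°)


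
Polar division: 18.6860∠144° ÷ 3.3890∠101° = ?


r = 18.6860 / 3.3890 = 5.5137
theta = 144° - 101° = 43° = 43° (mod 360)

5.5137 cis(43°)


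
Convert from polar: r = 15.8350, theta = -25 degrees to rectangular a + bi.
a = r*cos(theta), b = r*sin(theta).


a = 15.8350*cos(-25°) = 15.8350*0.90631 = 14.3514
b = 15.8350*sin(-25°) = 15.8350*(-0.42262) = -6.6922

14.3514 - 6.6922i


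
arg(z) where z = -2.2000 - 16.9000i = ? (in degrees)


Re = -2.2, Im = -16.9
arg = atan2(-16.9, -2.2) = -97.4169 degrees

arg(z) = -97.4169 degrees


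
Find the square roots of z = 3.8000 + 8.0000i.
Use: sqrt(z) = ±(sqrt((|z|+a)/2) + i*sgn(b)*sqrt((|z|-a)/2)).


|z| = sqrt(14.44+64) = 8.8566
sqrt((|z|+a)/2) = sqrt((8.8566+3.8)/2) = sqrt(6.3283) = 2.5156
sqrt((|z|-a)/2) = sqrt((8.8566-3.8)/2) = sqrt(2.5283) = 1.5901

±(2.5156 + 1.5901i) i.e. 2.5156 + 1.5901i and -2.5156 - 1.5901i


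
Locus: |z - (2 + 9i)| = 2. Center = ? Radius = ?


|z - z0| = r is a circle with center z0 and radius r.
Center = (2, 9), radius = 2

Circle with center (2, 9) and radius 2


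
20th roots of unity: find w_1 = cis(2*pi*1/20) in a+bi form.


Angle = 360*1/20 = 18°
a = cos(18°) = 0.9511
b = sin(18°) = 0.3090

0.9511 + 0.3090i


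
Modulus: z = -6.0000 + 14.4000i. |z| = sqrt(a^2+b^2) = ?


|z| = sqrt((-6)^2 + 14.4^2) = sqrt(36 + 207.36) = sqrt(243.36) = 15.6000

|z| = 15.6000


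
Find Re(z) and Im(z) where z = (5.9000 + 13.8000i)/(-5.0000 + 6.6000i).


Multiply by conjugate: (5.9000 + 13.8000i)(-5.0000 - 6.6000i) / ((-5)^2 + 6.6^2)
Numerator real = 5.9*(-5) + 13.8*6.6 = 61.58
Numerator imag = 13.8*(-5) - 5.9*6.6 = -107.94
Denominator = 68.56
Re(z) = 61.58/68.56 = 0.8982
Im(z) = -107.94/68.56 = -1.5744

Re(z) = 0.8982, Im(z) = -1.5744


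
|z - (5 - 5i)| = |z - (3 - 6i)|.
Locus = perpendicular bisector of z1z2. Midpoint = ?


Equal distances means the locus is the perpendicular bisector of z1 and z2.
Midpoint = ((5+3)/2, (-5+(-6))/2) = (4.0000, -5.5000)

Perpendicular bisector through (4.0000, -5.5000)


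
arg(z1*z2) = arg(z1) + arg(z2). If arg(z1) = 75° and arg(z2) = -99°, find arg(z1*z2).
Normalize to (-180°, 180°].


arg(z1*z2) = 75° - 99° = -24°
Normalized to (-180°, 180°]: -24°

-24°


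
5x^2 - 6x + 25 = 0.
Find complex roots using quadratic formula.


disc = (-6)^2 - 4*5*25 = 36 - 500 = -464
sqrt(|disc|) = sqrt(464) = 21.5407
Real part = 6/(2*5) = 0.6000
Imag part = 21.5407/(2*5) = 2.1541

0.6000 ± 2.1541i


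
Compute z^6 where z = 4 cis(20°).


r^6 = 4^6 = 4096
n*theta = 6*20° = 120° = 120° (mod 360)
a = 4096*cos(120°) = -2048.0000
b = 4096*sin(120°) = 3547.2401

4096 cis(120°) = -2048.0000 + 3547.2401i


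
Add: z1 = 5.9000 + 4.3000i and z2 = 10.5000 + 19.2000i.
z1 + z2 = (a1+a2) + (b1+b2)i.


Real: 5.9 + 10.5 = 16.4
Imag: 4.3 + 19.2 = 23.5

16.4000 + 23.5000i


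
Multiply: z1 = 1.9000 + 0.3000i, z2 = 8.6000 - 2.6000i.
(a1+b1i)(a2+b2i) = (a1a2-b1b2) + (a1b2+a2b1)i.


Real = 1.9*8.6 - 0.3*(-2.6) = 16.34 - (-0.78) = 17.12
Imag = 1.9*(-2.6) + 8.6*0.3 = -4.94 + 2.58 = -2.36

17.1200 - 2.3600i


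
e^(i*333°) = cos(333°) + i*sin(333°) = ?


cos(333°) = 0.8910
sin(333°) = -0.4540

e^(i*333°) = 0.8910 - 0.4540i


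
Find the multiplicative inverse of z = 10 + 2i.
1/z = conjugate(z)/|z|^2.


|z|^2 = 100+4 = 104
1/z = (10 - 2i)/104

1/z = 0.0962 - 0.0192i


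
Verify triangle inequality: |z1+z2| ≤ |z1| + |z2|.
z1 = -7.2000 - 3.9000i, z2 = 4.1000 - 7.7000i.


|z1| = sqrt((-7.2)^2 + (-3.9)^2) = sqrt(67.05) = 8.1884
|z2| = sqrt(4.1^2 + (-7.7)^2) = sqrt(76.1) = 8.7235
z1+z2 = -3.1000 - 11.6000i
|z1+z2| = sqrt(144.17) = 12.0071
|z1|+|z2| = 8.1884 + 8.7235 = 16.9119

|z1+z2| = 12.0071 ≤ |z1|+|z2| = 16.9119 (verified)


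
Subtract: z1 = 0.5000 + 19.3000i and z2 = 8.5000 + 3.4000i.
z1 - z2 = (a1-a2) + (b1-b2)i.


Real: 0.5 - 8.5 = -8
Imag: 19.3 - 3.4 = 15.9

-8.0000 + 15.9000i


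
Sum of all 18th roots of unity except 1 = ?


With w = e^(2*pi*i/18), all 18 of the 18th roots of unity w^0 = 1, w, ..., w^(17) sum to 0: 1 + w + ... + w^(17) = (1 - w^18)/(1 - w) = 0 since w^18 = 1, w ≠ 1.
Removing the root 1: w + w^2 + ... + w^(17) = 0 - 1 = -1

Sum = -1


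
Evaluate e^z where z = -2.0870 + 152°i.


e^-2.0870 = 0.12406
cos(152°) = -0.8829
sin(152°) = 0.4695
Real = 0.12406*(-0.8829) = -0.1095
Imag = 0.12406*0.4695 = 0.0582

-0.1095 + 0.0582i


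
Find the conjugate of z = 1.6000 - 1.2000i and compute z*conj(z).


z_bar = 1.6000 + 1.2000i
z*z_bar = 1.6^2 + (-1.2)^2 = 2.56 + 1.44 = 4

z_bar = 1.6000 + 1.2000i, z*z_bar = 4


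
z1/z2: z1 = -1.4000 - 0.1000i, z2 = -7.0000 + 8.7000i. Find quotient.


Conjugate of z2 = -7.0000 - 8.7000i
Numerator: (-1.4000 - 0.1000i)(-7.0000 - 8.7000i) = 8.9300 + 12.8800i
Denominator: (-7)^2 + 8.7^2 = 124.69
Result = (8.9300 + 12.8800i)/124.69

0.0716 + 0.1033i


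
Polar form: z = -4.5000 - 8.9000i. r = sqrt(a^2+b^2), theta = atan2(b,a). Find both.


r = sqrt(20.25+79.21) = sqrt(99.46) = 9.9730
theta = atan2(-8.9, -4.5) = -116.8220 degrees

r = 9.9730, theta = -116.8220 degrees


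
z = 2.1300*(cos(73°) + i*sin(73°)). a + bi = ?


a = 2.1300*cos(73°) = 2.1300*0.2924 = 0.6228
b = 2.1300*sin(73°) = 2.1300*0.9563 = 2.0369

0.6228 + 2.0369i


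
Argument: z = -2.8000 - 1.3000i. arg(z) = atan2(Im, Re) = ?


Re = -2.8, Im = -1.3
arg = atan2(-1.3, -2.8) = -155.0952 degrees

arg(z) = -155.0952 degrees


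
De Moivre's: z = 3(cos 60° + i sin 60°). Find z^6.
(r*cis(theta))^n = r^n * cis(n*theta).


r^6 = 3^6 = 729
n*theta = 6*60° = 360° = 0° (mod 360)
a = 729*cos(0°) = 729.0000
b = 729*sin(0°) = 0

729 cis(0°) = 729.0000 + 0i


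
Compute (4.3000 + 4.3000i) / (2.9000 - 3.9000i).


Conjugate of z2 = 2.9000 + 3.9000i
Numerator: (4.3000 + 4.3000i)(2.9000 + 3.9000i) = -4.3000 + 29.2400i
Denominator: 2.9^2 + (-3.9)^2 = 23.62
Result = (-4.3000 + 29.2400i)/23.62

-0.1820 + 1.2379i


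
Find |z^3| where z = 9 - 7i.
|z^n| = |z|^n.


|z| = sqrt(81+49) = sqrt(130) = 11.4018
|z^3| = |z|^3 = (sqrt(130))^3 = 130*sqrt(130)

|z^3| = 130*sqrt(130) ≈ 1482.2281


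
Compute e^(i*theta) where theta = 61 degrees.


cos(61°) = 0.4848
sin(61°) = 0.8746

e^(i*61°) = 0.4848 + 0.8746i


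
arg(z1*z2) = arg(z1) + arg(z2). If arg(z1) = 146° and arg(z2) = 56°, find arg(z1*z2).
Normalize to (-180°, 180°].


arg(z1*z2) = 146° + 56° = 202°
Normalized to (-180°, 180°]: -158°

-158°


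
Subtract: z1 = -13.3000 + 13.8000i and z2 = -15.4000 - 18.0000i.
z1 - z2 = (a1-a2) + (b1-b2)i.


Real: -13.3 + 15.4 = 2.1
Imag: 13.8 + 18 = 31.8

2.1000 + 31.8000i


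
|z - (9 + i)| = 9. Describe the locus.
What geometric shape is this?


|z - z0| = r is a circle with center z0 and radius r.
Center = (9, 1), radius = 9

Circle with center (9, 1) and radius 9


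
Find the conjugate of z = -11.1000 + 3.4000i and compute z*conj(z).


z_bar = -11.1000 - 3.4000i
z*z_bar = (-11.1)^2 + 3.4^2 = 123.21 + 11.56 = 134.77

z_bar = -11.1000 - 3.4000i, z*z_bar = 134.77


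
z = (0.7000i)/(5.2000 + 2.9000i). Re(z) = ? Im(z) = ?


Multiply by conjugate: (0.7000i)(5.2000 - 2.9000i) / (5.2^2 + 2.9^2)
Numerator real = 0*5.2 + 0.7*2.9 = 2.03
Numerator imag = 0.7*5.2 - 0*2.9 = 3.64
Denominator = 35.45
Re(z) = 2.03/35.45 = 0.0573
Im(z) = 3.64/35.45 = 0.1027

Re(z) = 0.0573, Im(z) = 0.1027


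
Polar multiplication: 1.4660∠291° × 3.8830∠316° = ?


r = 1.4660 * 3.8830 = 5.6925
theta = 291° + 316° = 607° = 247° (mod 360)

5.6925 cis(247°)


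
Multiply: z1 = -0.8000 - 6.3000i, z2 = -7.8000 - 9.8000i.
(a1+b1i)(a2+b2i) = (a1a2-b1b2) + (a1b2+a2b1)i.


Real = -0.8*(-7.8) - (-6.3)*(-9.8) = 6.24 - 61.74 = -55.5
Imag = -0.8*(-9.8) - (7.8)*(-6.3) = 7.84 + 49.14 = 56.98

-55.5000 + 56.9800i


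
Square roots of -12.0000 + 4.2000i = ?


|z| = sqrt(144+17.64) = 12.7138
sqrt((|z|+a)/2) = sqrt((12.7138+(-12))/2) = sqrt(0.3569) = 0.5974
sqrt((|z|-a)/2) = sqrt((12.7138-(-12))/2) = sqrt(12.3569) = 3.5152

±(0.5974 + 3.5152i) i.e. 0.5974 + 3.5152i and -0.5974 - 3.5152i


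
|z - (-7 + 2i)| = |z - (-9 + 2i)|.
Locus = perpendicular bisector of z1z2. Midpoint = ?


Equal distances means the locus is the perpendicular bisector of z1 and z2.
Midpoint = ((-7+(-9))/2, (2+2)/2) = (-8.0000, 2.0000)

Perpendicular bisector through (-8.0000, 2.0000)


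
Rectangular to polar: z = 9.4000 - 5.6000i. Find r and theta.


r = sqrt(88.36+31.36) = sqrt(119.72) = 10.9417
theta = atan2(-5.6, 9.4) = -30.7841 degrees

r = 10.9417, theta = -30.7841 degrees


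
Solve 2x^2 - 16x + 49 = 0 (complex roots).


disc = (-16)^2 - 4*2*49 = 256 - 392 = -136
sqrt(|disc|) = sqrt(136) = 11.6619
Real part = 16/(2*2) = 4.0000
Imag part = 11.6619/(2*2) = 2.9155

4.0000 ± 2.9155i


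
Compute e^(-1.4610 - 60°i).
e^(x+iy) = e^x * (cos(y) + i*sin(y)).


e^-1.4610 = 0.2320
cos(-60°) = 0.5
sin(-60°) = -0.866
Real = 0.2320*0.5 = 0.1160
Imag = 0.2320*(-0.866) = -0.2009

0.1160 - 0.2009i


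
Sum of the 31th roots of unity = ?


The sum of all 31th roots of unity is 0.
Geometric series: (1 - w^31)/(1 - w) = (1-1)/(1-w) = 0 since w^31 = 1, w ≠ 1.
Alternatively: coefficient of z^30 in z^31 - 1 is 0.

0


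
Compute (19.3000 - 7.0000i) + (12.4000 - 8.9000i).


Real: 19.3 + 12.4 = 31.7
Imag: -7 - 8.9 = -15.9

31.7000 - 15.9000i


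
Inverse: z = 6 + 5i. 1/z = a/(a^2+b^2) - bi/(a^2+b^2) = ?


|z|^2 = 36+25 = 61
1/z = (6 - 5i)/61

1/z = 0.0984 - 0.0820i


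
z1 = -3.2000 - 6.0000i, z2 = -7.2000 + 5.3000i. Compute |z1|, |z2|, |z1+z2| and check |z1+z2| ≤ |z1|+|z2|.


|z1| = sqrt((-3.2)^2 + (-6)^2) = sqrt(46.24) = 6.8000
|z2| = sqrt((-7.2)^2 + 5.3^2) = sqrt(79.93) = 8.9404
z1+z2 = -10.4000 - 0.7000i
|z1+z2| = sqrt(108.65) = 10.4235
|z1|+|z2| = 6.8000 + 8.9404 = 15.7404

|z1+z2| = 10.4235 ≤ |z1|+|z2| = 15.7404 (verified)


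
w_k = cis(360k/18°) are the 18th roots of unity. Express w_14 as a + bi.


Angle = 360*14/18 = 280°
a = cos(280°) = 0.1736
b = sin(280°) = -0.9848

0.1736 - 0.9848i


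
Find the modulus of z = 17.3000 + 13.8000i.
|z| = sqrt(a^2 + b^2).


|z| = sqrt(17.3^2 + 13.8^2) = sqrt(299.29 + 190.44) = sqrt(489.73) = 22.1298

|z| = 22.1298


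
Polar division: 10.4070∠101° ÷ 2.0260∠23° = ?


r = 10.4070 / 2.0260 = 5.1367
theta = 101° - 23° = 78° = 78° (mod 360)

5.1367 cis(78°)


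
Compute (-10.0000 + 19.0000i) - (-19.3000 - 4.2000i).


Real: -10 + 19.3 = 9.3
Imag: 19 + 4.2 = 23.2

9.3000 + 23.2000i


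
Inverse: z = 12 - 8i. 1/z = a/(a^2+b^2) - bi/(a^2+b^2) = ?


|z|^2 = 144+64 = 208
1/z = (12 + 8i)/208

1/z = 0.0577 + 0.0385i


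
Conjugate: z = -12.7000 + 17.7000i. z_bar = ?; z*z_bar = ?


z_bar = -12.7000 - 17.7000i
z*z_bar = (-12.7)^2 + 17.7^2 = 161.29 + 313.29 = 474.58

z_bar = -12.7000 - 17.7000i, z*z_bar = 474.58


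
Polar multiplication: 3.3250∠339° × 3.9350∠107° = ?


r = 3.3250 * 3.9350 = 13.0839
theta = 339° + 107° = 446° = 86° (mod 360)

13.0839 cis(86°)


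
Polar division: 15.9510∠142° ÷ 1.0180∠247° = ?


r = 15.9510 / 1.0180 = 15.6690
theta = 142° - 247° = -105° = 255° (mod 360)

15.6690 cis(255°)


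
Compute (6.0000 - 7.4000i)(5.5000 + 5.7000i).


Real = 6*5.5 - (-7.4)*5.7 = 33 - (-42.18) = 75.18
Imag = 6*5.7 + 5.5*(-7.4) = 34.2 - (40.7) = -6.5

75.1800 - 6.5000i


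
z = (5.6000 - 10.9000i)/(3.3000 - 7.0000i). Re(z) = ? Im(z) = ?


Multiply by conjugate: (5.6000 - 10.9000i)(3.3000 + 7.0000i) / (3.3^2 + (-7)^2)
Numerator real = 5.6*3.3 - (10.9)*(-7) = 94.78
Numerator imag = -10.9*3.3 - 5.6*(-7) = 3.23
Denominator = 59.89
Re(z) = 94.78/59.89 = 1.5826
Im(z) = 3.23/59.89 = 0.0539

Re(z) = 1.5826, Im(z) = 0.0539


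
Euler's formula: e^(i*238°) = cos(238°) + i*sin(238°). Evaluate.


cos(238°) = -0.5299
sin(238°) = -0.8480

e^(i*238°) = -0.5299 - 0.8480i


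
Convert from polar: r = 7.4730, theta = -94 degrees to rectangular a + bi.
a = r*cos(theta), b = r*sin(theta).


a = 7.4730*cos(-94°) = 7.4730*(-0.06976) = -0.5213
b = 7.4730*sin(-94°) = 7.4730*(-0.99756) = -7.4548

-0.5213 - 7.4548i


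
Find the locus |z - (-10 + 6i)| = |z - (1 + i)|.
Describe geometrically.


Equal distances means the locus is the perpendicular bisector of z1 and z2.
Midpoint = ((-10+1)/2, (6+1)/2) = (-4.5000, 3.5000)

Perpendicular bisector through (-4.5000, 3.5000)


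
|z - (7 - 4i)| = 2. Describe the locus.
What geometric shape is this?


|z - z0| = r is a circle with center z0 and radius r.
Center = (7, -4), radius = 2

Circle with center (7, -4) and radius 2


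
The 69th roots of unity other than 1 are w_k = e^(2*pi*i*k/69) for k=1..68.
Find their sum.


With w = e^(2*pi*i/69), all 69 of the 69th roots of unity w^0 = 1, w, ..., w^(68) sum to 0: 1 + w + ... + w^(68) = (1 - w^69)/(1 - w) = 0 since w^69 = 1, w ≠ 1.
Removing the root 1: w + w^2 + ... + w^(68) = 0 - 1 = -1

Sum = -1


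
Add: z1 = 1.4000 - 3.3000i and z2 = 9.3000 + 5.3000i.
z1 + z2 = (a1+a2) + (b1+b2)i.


Real: 1.4 + 9.3 = 10.7
Imag: -3.3 + 5.3 = 2

10.7000 + 2.0000i


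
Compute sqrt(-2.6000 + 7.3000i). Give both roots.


|z| = sqrt(6.76+53.29) = 7.7492
sqrt((|z|+a)/2) = sqrt((7.7492+(-2.6))/2) = sqrt(2.5746) = 1.6046
sqrt((|z|-a)/2) = sqrt((7.7492-(-2.6))/2) = sqrt(5.1746) = 2.2748

±(1.6046 + 2.2748i) i.e. 1.6046 + 2.2748i and -1.6046 - 2.2748i


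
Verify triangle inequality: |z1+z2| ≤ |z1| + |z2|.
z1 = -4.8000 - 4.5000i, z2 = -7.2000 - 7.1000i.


|z1| = sqrt((-4.8)^2 + (-4.5)^2) = sqrt(43.29) = 6.5795
|z2| = sqrt((-7.2)^2 + (-7.1)^2) = sqrt(102.25) = 10.1119
z1+z2 = -12.0000 - 11.6000i
|z1+z2| = sqrt(278.56) = 16.6901
|z1|+|z2| = 6.5795 + 10.1119 = 16.6914

|z1+z2| = 16.6901 ≤ |z1|+|z2| = 16.6914 (verified)


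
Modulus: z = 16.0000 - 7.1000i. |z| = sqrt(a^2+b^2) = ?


|z| = sqrt(16^2 + (-7.1)^2) = sqrt(256 + 50.41) = sqrt(306.41) = 17.5046

|z| = 17.5046


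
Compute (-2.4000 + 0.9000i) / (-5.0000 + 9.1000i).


Conjugate of z2 = -5.0000 - 9.1000i
Numerator: (-2.4000 + 0.9000i)(-5.0000 - 9.1000i) = 20.1900 + 17.3400i
Denominator: (-5)^2 + 9.1^2 = 107.81
Result = (20.1900 + 17.3400i)/107.81

0.1873 + 0.1608i


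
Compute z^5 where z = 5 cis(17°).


r^5 = 5^5 = 3125
n*theta = 5*17° = 85° = 85° (mod 360)
a = 3125*cos(85°) = 272.3617
b = 3125*sin(85°) = 3113.1084

3125 cis(85°) = 272.3617 + 3113.1084i


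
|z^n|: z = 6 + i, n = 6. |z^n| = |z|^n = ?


|z| = sqrt(36+1) = sqrt(37) = 6.0828
|z^6| = |z|^6 = (sqrt(37))^6 = 37^3 = 50653

|z^6| = 50653


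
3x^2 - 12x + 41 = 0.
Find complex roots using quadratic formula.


disc = (-12)^2 - 4*3*41 = 144 - 492 = -348
sqrt(|disc|) = sqrt(348) = 18.6548
Real part = 12/(2*3) = 2.0000
Imag part = 18.6548/(2*3) = 3.1091

2.0000 ± 3.1091i


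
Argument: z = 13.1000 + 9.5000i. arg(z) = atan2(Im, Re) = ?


Re = 13.1, Im = 9.5
arg = atan2(9.5, 13.1) = 35.9493 degrees

arg(z) = 35.9493 degrees


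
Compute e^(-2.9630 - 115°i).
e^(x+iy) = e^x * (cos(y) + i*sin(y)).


e^-2.9630 = 0.05166
cos(-115°) = -0.4226
sin(-115°) = -0.9063
Real = 0.05166*(-0.4226) = -0.0218
Imag = 0.05166*(-0.9063) = -0.0468

-0.0218 - 0.0468i


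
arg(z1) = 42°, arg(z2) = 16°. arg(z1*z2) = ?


arg(z1*z2) = 42° + 16° = 58°
Normalized to (-180°, 180°]: 58°

58°


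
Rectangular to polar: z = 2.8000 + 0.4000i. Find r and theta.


r = sqrt(7.84+0.16) = sqrt(8) = 2.8284
theta = atan2(0.4, 2.8) = 8.1301 degrees

r = 2.8284, theta = 8.1301 degrees


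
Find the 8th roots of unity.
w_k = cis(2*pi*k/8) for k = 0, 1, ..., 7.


The 8th roots of unity are cis(360k/8°) for k=0..7
Angle step = 360/8 = 45°
Primitive root: cis(45°)
Primitive root = 0.7071 + 0.7071i

8 roots at angles: 0°, 45°, 90°, 135°, 180°, 225°, 270°, 315°


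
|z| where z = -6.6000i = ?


|z| = sqrt(0^2 + (-6.6)^2) = sqrt(0 + 43.56) = sqrt(43.56) = 6.6000

|z| = 6.6000


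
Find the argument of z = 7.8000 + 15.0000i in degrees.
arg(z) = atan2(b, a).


Re = 7.8, Im = 15
arg = atan2(15, 7.8) = 62.5256 degrees

arg(z) = 62.5256 degrees


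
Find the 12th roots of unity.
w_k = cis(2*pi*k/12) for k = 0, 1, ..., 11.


The 12th roots of unity are cis(360k/12°) for k=0..11
Angle step = 360/12 = 30°
Primitive root: cis(30°)
Primitive root = 0.8660 + 0.5000i

12 roots at angles: 0°, 30°, 60°, 90°, 120°, 150°, 180°, 210°, 240°, 270°, 300°, 330°


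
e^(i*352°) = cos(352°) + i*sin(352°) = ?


cos(352°) = 0.9903
sin(352°) = -0.1392

e^(i*352°) = 0.9903 - 0.1392i


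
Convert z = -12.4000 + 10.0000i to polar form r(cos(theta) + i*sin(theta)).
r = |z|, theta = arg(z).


r = sqrt(153.76+100) = sqrt(253.76) = 15.9298
theta = atan2(10, -12.4) = 141.1155 degrees

r = 15.9298, theta = 141.1155 degrees


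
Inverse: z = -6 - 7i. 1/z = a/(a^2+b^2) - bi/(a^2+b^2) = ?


|z|^2 = 36+49 = 85
1/z = (-6 + 7i)/85

1/z = -0.0706 + 0.0824i


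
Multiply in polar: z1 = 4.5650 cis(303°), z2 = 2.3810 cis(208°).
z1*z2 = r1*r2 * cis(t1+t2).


r = 4.5650 * 2.3810 = 10.8693
theta = 303° + 208° = 511° = 151° (mod 360)

10.8693 cis(151°)


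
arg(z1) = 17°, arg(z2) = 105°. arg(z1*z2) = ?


arg(z1*z2) = 17° + 105° = 122°
Normalized to (-180°, 180°]: 122°

122°


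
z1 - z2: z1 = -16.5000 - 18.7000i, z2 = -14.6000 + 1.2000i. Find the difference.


Real: -16.5 + 14.6 = -1.9
Imag: -18.7 - 1.2 = -19.9

-1.9000 - 19.9000i


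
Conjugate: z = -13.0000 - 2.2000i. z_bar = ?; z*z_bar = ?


z_bar = -13.0000 + 2.2000i
z*z_bar = (-13)^2 + (-2.2)^2 = 169 + 4.84 = 173.84

z_bar = -13.0000 + 2.2000i, z*z_bar = 173.84


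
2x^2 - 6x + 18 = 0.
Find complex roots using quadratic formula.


disc = (-6)^2 - 4*2*18 = 36 - 144 = -108
sqrt(|disc|) = sqrt(108) = 10.3923
Real part = 6/(2*2) = 1.5000
Imag part = 10.3923/(2*2) = 2.5981

1.5000 ± 2.5981i


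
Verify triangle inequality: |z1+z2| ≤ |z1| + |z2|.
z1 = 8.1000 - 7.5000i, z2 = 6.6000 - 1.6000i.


|z1| = sqrt(8.1^2 + (-7.5)^2) = sqrt(121.86) = 11.0390
|z2| = sqrt(6.6^2 + (-1.6)^2) = sqrt(46.12) = 6.7912
z1+z2 = 14.7000 - 9.1000i
|z1+z2| = sqrt(298.9) = 17.2887
|z1|+|z2| = 11.0390 + 6.7912 = 17.8302

|z1+z2| = 17.2887 ≤ |z1|+|z2| = 17.8302 (verified)


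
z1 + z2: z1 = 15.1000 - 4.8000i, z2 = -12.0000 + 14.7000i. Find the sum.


Real: 15.1 - 12 = 3.1
Imag: -4.8 + 14.7 = 9.9

3.1000 + 9.9000i


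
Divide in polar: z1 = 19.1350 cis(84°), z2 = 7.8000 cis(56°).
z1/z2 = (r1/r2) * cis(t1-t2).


r = 19.1350 / 7.8000 = 2.4532
theta = 84° - 56° = 28° = 28° (mod 360)

2.4532 cis(28°)


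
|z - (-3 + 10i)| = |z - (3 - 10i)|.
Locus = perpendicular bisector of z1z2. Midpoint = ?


Equal distances means the locus is the perpendicular bisector of z1 and z2.
Midpoint = ((-3+3)/2, (10+(-10))/2) = (0, 0)

Perpendicular bisector through (0, 0)


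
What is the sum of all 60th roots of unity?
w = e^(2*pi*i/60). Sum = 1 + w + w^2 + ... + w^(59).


The sum of all 60th roots of unity is 0.
Geometric series: (1 - w^60)/(1 - w) = (1-1)/(1-w) = 0 since w^60 = 1, w ≠ 1.
Alternatively: coefficient of z^59 in z^60 - 1 is 0.

0


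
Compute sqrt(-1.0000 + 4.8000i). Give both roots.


|z| = sqrt(1+23.04) = 4.9031
sqrt((|z|+a)/2) = sqrt((4.9031+(-1))/2) = sqrt(1.9515) = 1.3970
sqrt((|z|-a)/2) = sqrt((4.9031-(-1))/2) = sqrt(2.9515) = 1.7180

±(1.3970 + 1.7180i) i.e. 1.3970 + 1.7180i and -1.3970 - 1.7180i


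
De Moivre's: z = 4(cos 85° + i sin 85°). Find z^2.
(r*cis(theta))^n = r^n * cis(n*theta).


r^2 = 4^2 = 16
n*theta = 2*85° = 170° = 170° (mod 360)
a = 16*cos(170°) = -15.7569
b = 16*sin(170°) = 2.7784

16 cis(170°) = -15.7569 + 2.7784i


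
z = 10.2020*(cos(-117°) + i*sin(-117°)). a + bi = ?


a = 10.2020*cos(-117°) = 10.2020*(-0.45399) = -4.6316
b = 10.2020*sin(-117°) = 10.2020*(-0.891) = -9.0900

-4.6316 - 9.0900i


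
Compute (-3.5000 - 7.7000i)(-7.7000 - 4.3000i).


Real = -3.5*(-7.7) - (-7.7)*(-4.3) = 26.95 - 33.11 = -6.16
Imag = -3.5*(-4.3) - (7.7)*(-7.7) = 15.05 + 59.29 = 74.34

-6.1600 + 74.3400i


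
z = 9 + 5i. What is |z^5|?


|z| = sqrt(81+25) = sqrt(106) = 10.2956
|z^5| = |z|^5 = (sqrt(106))^5 = 106^2 * sqrt(106) = 11236*sqrt(106)

|z^5| = 11236*sqrt(106) ≈ 115681.7003


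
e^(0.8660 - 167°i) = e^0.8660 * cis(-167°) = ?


e^0.8660 = 2.3774
cos(-167°) = -0.9744
sin(-167°) = -0.22495
Real = 2.3774*(-0.9744) = -2.3165
Imag = 2.3774*(-0.22495) = -0.5348

-2.3165 - 0.5348i


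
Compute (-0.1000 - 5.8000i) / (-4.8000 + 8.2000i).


Conjugate of z2 = -4.8000 - 8.2000i
Numerator: (-0.1000 - 5.8000i)(-4.8000 - 8.2000i) = -47.0800 + 28.6600i
Denominator: (-4.8)^2 + 8.2^2 = 90.28
Result = (-47.0800 + 28.6600i)/90.28

-0.5215 + 0.3175i


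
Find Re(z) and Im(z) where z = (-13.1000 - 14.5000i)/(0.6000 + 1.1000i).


Multiply by conjugate: (-13.1000 - 14.5000i)(0.6000 - 1.1000i) / (0.6^2 + 1.1^2)
Numerator real = -13.1*0.6 - (14.5)*1.1 = -23.81
Numerator imag = -14.5*0.6 - (-13.1)*1.1 = 5.71
Denominator = 1.57
Re(z) = -23.81/1.57 = -15.1656
Im(z) = 5.71/1.57 = 3.6369

Re(z) = -15.1656, Im(z) = 3.6369
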